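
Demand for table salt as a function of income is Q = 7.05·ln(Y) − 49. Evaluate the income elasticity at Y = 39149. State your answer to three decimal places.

At Y = 39149: Q = 25.555.
dQ/dY = 7.05/Y = 0.000180081 at this income.
η = (dQ/dY)·(Y/Q) = 0.000180081 × (39149/25.555) = 0.276.

0.276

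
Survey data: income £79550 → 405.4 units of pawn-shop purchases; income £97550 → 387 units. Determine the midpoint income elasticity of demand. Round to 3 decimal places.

ΔQ = 387 − 405.4 = -18.4; midpoint Q̄ = (405.4 + 387)/2 = 396.2.
ΔI = 97550 − 79550 = 18000; midpoint Ī = (79550 + 97550)/2 = 88550.
η = (ΔQ/Q̄) ÷ (ΔI/Ī) = (-18.4/396.2) ÷ (18000/88550) = -0.228.

-0.228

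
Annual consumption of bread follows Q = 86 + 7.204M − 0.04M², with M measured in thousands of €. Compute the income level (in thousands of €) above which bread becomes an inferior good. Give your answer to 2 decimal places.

dQ/dM = 7.204 − 0.08M.
The good is inferior where dQ/dM < 0. Setting dQ/dM = 0 gives M = 7.204 / 0.08 = 90.05.

90.05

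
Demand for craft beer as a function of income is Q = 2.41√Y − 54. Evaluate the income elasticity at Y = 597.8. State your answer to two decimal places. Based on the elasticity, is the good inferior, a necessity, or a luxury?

5.98 (luxury)

At Y = 597.8: Q = 4.924.
dQ/dY = 2.41/(2√Y) = 0.0492844 at this income.
η = (dQ/dY)·(Y/Q) = 0.0492844 × (597.8/4.924) = 5.98.
Since η > 1, the good is a luxury.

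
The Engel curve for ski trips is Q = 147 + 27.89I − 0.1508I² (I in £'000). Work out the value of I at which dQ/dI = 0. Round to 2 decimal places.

92.47

dQ/dI = 27.89 − 0.3016I.
The good is inferior where dQ/dI < 0. Setting dQ/dI = 0 gives I = 27.89 / 0.3016 = 92.47.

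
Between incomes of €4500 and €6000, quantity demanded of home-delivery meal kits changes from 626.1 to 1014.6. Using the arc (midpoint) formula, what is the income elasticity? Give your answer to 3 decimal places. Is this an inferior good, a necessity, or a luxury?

ΔQ = 1014.6 − 626.1 = 388.5; midpoint Q̄ = (626.1 + 1014.6)/2 = 820.35.
ΔI = 6000 − 4500 = 1500; midpoint Ī = (4500 + 6000)/2 = 5250.
η = (ΔQ/Q̄) ÷ (ΔI/Ī) = (388.5/820.35) ÷ (1500/5250) = 1.658.
η > 1 ⇒ luxury.

1.658 (luxury)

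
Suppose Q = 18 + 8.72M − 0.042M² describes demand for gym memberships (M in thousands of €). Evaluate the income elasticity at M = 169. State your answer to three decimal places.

At M = 169: Q = 292.1180.
dQ/dM = 8.72 − 0.084M = -5.47600.
η = (dQ/dM)·(M/Q) = -5.47600 × (169/292.1180) = -3.168.

-3.168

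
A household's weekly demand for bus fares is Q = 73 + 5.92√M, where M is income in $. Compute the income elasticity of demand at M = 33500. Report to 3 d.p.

At M = 33500: Q = 1156.538.
dQ/dM = 5.92/(2√M) = 0.0161722 at this income.
η = (dQ/dM)·(M/Q) = 0.0161722 × (33500/1156.538) = 0.468.

0.468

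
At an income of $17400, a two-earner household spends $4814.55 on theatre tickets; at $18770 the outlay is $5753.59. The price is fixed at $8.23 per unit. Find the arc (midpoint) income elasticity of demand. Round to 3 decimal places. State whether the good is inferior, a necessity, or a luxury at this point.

With a constant price, Q₁ = 4814.55/8.23 = 585.000 and Q₂ = 5753.59/8.23 = 699.100 (equivalently, work directly with expenditure since P cancels).
Midpoint %ΔQ = (5753.59 − 4814.55)/5284.07 = 0.17771; midpoint %ΔI = (18770 − 17400)/18085 = 0.07575.
η = 0.17771 / 0.07575 = 2.346.
η > 1 ⇒ luxury.

2.346 (luxury)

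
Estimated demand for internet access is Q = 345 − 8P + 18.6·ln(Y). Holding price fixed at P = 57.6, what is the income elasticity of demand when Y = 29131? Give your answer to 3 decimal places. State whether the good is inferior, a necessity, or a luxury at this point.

At P = 57.6, Y = 29131: Q = 75.400.
Holding P constant, ∂Q/∂Y = 18.6/Y = 0.000638495.
η_Y = (∂Q/∂Y)·(Y/Q) = 0.000638495 × (29131/75.400) = 0.247.
Since 0 < η < 1, this is a necessity.

0.247 (necessity)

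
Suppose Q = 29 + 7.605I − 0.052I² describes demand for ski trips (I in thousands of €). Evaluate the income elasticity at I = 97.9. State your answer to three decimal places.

At I = 97.9: Q = 275.1402.
dQ/dI = 7.605 − 0.104I = -2.57660.
η = (dQ/dI)·(I/Q) = -2.57660 × (97.9/275.1402) = -0.917.

-0.917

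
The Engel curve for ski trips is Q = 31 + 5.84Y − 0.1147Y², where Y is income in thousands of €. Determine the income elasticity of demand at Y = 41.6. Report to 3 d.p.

-2.042

At Y = 41.6: Q = 75.4488.
dQ/dY = 5.84 − 0.2294Y = -3.70304.
η = (dQ/dY)·(Y/Q) = -3.70304 × (41.6/75.4488) = -2.042.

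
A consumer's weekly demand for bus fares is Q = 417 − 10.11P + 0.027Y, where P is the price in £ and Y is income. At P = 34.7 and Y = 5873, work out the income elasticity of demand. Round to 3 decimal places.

0.706

At P = 34.7, Y = 5873: Q = 224.754.
Holding P constant, ∂Q/∂Y = 0.027.
η_Y = (∂Q/∂Y)·(Y/Q) = 0.027 × (5873/224.754) = 0.706.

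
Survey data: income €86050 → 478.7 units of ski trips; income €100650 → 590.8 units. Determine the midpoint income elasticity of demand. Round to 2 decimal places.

1.34

ΔQ = 590.8 − 478.7 = 112.1; midpoint Q̄ = (478.7 + 590.8)/2 = 534.75.
ΔI = 100650 − 86050 = 14600; midpoint Ī = (86050 + 100650)/2 = 93350.
η = (ΔQ/Q̄) ÷ (ΔI/Ī) = (112.1/534.75) ÷ (14600/93350) = 1.34.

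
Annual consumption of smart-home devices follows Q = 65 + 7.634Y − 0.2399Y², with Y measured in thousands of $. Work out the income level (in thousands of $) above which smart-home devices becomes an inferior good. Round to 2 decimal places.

15.91

dQ/dY = 7.634 − 0.4798Y.
The good is inferior where dQ/dY < 0. Setting dQ/dY = 0 gives Y = 7.634 / 0.4798 = 15.91.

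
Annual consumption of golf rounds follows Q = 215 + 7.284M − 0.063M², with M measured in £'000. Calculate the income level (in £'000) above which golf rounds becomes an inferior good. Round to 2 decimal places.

57.81

dQ/dM = 7.284 − 0.126M.
The good is inferior where dQ/dM < 0. Setting dQ/dM = 0 gives M = 7.284 / 0.126 = 57.81.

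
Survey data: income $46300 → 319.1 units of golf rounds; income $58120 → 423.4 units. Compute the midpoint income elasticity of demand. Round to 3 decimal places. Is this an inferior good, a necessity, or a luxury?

1.241 (luxury)

ΔQ = 423.4 − 319.1 = 104.3; midpoint Q̄ = (319.1 + 423.4)/2 = 371.25.
ΔI = 58120 − 46300 = 11820; midpoint Ī = (46300 + 58120)/2 = 52210.
η = (ΔQ/Q̄) ÷ (ΔI/Ī) = (104.3/371.25) ÷ (11820/52210) = 1.241.
η > 1 ⇒ luxury.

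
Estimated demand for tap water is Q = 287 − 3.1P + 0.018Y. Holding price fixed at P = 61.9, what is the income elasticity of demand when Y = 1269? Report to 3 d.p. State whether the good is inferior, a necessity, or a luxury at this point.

At P = 61.9, Y = 1269: Q = 117.952.
Holding P constant, ∂Q/∂Y = 0.018.
η_Y = (∂Q/∂Y)·(Y/Q) = 0.018 × (1269/117.952) = 0.194.
Since 0 < η < 1, this is a necessity.

0.194 (necessity)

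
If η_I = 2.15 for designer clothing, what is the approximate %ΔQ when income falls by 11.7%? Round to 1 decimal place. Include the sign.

-25.2%

%ΔQ ≈ η × %ΔI = 2.15 × (-11.7%) = -25.2%.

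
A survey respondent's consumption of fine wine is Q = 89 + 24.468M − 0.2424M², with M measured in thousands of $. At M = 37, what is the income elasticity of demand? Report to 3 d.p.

At M = 37: Q = 662.4704.
dQ/dM = 24.468 − 0.4848M = 6.53040.
η = (dQ/dM)·(M/Q) = 6.53040 × (37/662.4704) = 0.365.

0.365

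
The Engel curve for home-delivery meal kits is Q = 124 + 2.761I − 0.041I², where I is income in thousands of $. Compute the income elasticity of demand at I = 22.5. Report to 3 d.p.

At I = 22.5: Q = 165.3663.
dQ/dI = 2.761 − 0.082I = 0.91600.
η = (dQ/dI)·(I/Q) = 0.91600 × (22.5/165.3663) = 0.125.

0.125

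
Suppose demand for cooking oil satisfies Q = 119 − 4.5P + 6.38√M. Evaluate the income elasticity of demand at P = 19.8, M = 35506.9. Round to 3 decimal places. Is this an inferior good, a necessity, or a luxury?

At P = 19.8, M = 35506.9: Q = 1232.101.
Holding P constant, ∂Q/∂M = 6.38/(2√M) = 0.0169291.
η_M = (∂Q/∂M)·(M/Q) = 0.0169291 × (35506.9/1232.101) = 0.488.
Since 0 < η < 1, this is a necessity.

0.488 (necessity)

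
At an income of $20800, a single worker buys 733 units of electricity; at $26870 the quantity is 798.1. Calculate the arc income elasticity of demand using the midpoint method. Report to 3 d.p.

0.334

ΔQ = 798.1 − 733 = 65.1; midpoint Q̄ = (733 + 798.1)/2 = 765.55.
ΔI = 26870 − 20800 = 6070; midpoint Ī = (20800 + 26870)/2 = 23835.
η = (ΔQ/Q̄) ÷ (ΔI/Ī) = (65.1/765.55) ÷ (6070/23835) = 0.334.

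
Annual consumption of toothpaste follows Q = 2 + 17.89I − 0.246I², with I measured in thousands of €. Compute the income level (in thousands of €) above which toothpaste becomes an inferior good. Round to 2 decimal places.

dQ/dI = 17.89 − 0.492I.
The good is inferior where dQ/dI < 0. Setting dQ/dI = 0 gives I = 17.89 / 0.492 = 36.36.

36.36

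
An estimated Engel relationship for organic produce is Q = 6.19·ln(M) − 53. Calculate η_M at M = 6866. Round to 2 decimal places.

3.67

At M = 6866: Q = 1.685.
dQ/dM = 6.19/M = 0.000901544 at this income.
η = (dQ/dM)·(M/Q) = 0.000901544 × (6866/1.685) = 3.67.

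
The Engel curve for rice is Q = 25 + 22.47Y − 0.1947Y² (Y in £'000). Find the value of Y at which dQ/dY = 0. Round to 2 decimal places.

57.70

dQ/dY = 22.47 − 0.3894Y.
The good is inferior where dQ/dY < 0. Setting dQ/dY = 0 gives Y = 22.47 / 0.3894 = 57.70.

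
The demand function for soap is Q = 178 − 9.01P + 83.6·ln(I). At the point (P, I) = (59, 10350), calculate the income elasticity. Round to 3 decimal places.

At P = 59, I = 10350: Q = 419.270.
Holding P constant, ∂Q/∂I = 83.6/I = 0.00807729.
η_I = (∂Q/∂I)·(I/Q) = 0.00807729 × (10350/419.270) = 0.199.

0.199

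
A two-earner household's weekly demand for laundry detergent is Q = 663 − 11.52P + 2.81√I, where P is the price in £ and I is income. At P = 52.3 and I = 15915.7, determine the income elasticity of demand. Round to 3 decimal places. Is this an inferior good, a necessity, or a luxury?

0.427 (necessity)

At P = 52.3, I = 15915.7: Q = 415.006.
Holding P constant, ∂Q/∂I = 2.81/(2√I) = 0.0111369.
η_I = (∂Q/∂I)·(I/Q) = 0.0111369 × (15915.7/415.006) = 0.427.
Since 0 < η < 1, this is a necessity.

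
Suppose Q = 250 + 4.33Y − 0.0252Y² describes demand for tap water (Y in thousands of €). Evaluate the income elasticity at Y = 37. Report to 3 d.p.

At Y = 37: Q = 375.7112.
dQ/dY = 4.33 − 0.0504Y = 2.46520.
η = (dQ/dY)·(Y/Q) = 2.46520 × (37/375.7112) = 0.243.

0.243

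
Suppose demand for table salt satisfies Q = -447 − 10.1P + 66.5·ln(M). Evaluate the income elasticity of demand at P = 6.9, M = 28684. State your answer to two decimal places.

At P = 6.9, M = 28684: Q = 165.872.
Holding P constant, ∂Q/∂M = 66.5/M = 0.00231837.
η_M = (∂Q/∂M)·(M/Q) = 0.00231837 × (28684/165.872) = 0.40.

0.40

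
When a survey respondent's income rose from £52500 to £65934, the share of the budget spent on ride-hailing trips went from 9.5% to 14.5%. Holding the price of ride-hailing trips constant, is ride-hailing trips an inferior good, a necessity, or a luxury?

luxury

The budget share rises as income rises, so η > 1.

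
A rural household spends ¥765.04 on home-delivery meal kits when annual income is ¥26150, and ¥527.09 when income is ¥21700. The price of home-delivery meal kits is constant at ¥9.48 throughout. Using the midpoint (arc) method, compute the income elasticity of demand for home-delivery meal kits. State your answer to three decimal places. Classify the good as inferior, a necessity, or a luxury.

With a constant price, Q₁ = 765.04/9.48 = 80.700 and Q₂ = 527.09/9.48 = 55.600 (equivalently, work directly with expenditure since P cancels).
Midpoint %ΔQ = (527.09 − 765.04)/646.07 = -0.36831; midpoint %ΔI = (21700 − 26150)/23925 = -0.18600.
η = -0.36831 / -0.18600 = 1.980.
η > 1 ⇒ luxury.

1.980 (luxury)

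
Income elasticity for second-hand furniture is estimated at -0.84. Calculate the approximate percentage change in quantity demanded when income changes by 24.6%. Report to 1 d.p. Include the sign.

%ΔQ ≈ η × %ΔI = -0.84 × 24.6% = -20.7%.

-20.7%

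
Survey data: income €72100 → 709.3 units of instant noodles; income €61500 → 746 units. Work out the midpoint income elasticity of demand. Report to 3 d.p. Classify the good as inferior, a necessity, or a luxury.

ΔQ = 746 − 709.3 = 36.7; midpoint Q̄ = (709.3 + 746)/2 = 727.65.
ΔI = 61500 − 72100 = -10600; midpoint Ī = (72100 + 61500)/2 = 66800.
η = (ΔQ/Q̄) ÷ (ΔI/Ī) = (36.7/727.65) ÷ (-10600/66800) = -0.318.
η < 0 ⇒ inferior good.

-0.318 (inferior good)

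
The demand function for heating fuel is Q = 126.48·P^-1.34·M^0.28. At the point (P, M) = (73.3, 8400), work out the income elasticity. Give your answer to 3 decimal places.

0.280

For a multiplicative demand Q = A·P^α·M^β, the income elasticity is β everywhere.
Here β = 0.28, so η = 0.280.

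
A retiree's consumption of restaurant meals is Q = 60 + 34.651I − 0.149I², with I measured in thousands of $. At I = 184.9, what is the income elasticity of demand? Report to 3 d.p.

At I = 184.9: Q = 1372.9564.
dQ/dI = 34.651 − 0.298I = -20.44920.
η = (dQ/dI)·(I/Q) = -20.44920 × (184.9/1372.9564) = -2.754.

-2.754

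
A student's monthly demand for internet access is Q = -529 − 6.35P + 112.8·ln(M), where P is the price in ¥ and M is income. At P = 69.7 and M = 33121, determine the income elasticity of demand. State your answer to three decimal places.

At P = 69.7, M = 33121: Q = 202.419.
Holding P constant, ∂Q/∂M = 112.8/M = 0.00340569.
η_M = (∂Q/∂M)·(M/Q) = 0.00340569 × (33121/202.419) = 0.557.

0.557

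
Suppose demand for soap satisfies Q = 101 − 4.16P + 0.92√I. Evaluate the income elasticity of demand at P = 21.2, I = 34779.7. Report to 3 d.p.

0.465

At P = 21.2, I = 34779.7: Q = 184.382.
Holding P constant, ∂Q/∂I = 0.92/(2√I) = 0.00246658.
η_I = (∂Q/∂I)·(I/Q) = 0.00246658 × (34779.7/184.382) = 0.465.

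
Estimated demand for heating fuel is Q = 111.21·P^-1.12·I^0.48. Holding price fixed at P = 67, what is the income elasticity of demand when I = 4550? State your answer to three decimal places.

0.480

For a multiplicative demand Q = A·P^α·I^β, the income elasticity is β everywhere.
Here β = 0.48, so η = 0.480.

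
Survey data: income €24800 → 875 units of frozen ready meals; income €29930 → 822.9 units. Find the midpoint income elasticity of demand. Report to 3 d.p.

-0.327

ΔQ = 822.9 − 875 = -52.1; midpoint Q̄ = (875 + 822.9)/2 = 848.95.
ΔI = 29930 − 24800 = 5130; midpoint Ī = (24800 + 29930)/2 = 27365.
η = (ΔQ/Q̄) ÷ (ΔI/Ī) = (-52.1/848.95) ÷ (5130/27365) = -0.327.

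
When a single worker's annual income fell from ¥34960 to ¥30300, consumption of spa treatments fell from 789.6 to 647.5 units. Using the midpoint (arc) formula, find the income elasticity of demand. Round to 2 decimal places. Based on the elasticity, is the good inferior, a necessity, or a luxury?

ΔQ = 647.5 − 789.6 = -142.1; midpoint Q̄ = (789.6 + 647.5)/2 = 718.55.
ΔI = 30300 − 34960 = -4660; midpoint Ī = (34960 + 30300)/2 = 32630.
η = (ΔQ/Q̄) ÷ (ΔI/Ī) = (-142.1/718.55) ÷ (-4660/32630) = 1.38.
η > 1 ⇒ luxury.

1.38 (luxury)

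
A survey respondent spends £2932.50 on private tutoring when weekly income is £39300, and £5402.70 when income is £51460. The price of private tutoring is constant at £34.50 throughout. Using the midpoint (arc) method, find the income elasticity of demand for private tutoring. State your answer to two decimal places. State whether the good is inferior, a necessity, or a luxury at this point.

With a constant price, Q₁ = 2932.50/34.50 = 85.000 and Q₂ = 5402.70/34.50 = 156.600 (equivalently, work directly with expenditure since P cancels).
Midpoint %ΔQ = (5402.70 − 2932.50)/4167.60 = 0.59272; midpoint %ΔI = (51460 − 39300)/45380 = 0.26796.
η = 0.59272 / 0.26796 = 2.21.
η > 1 ⇒ luxury.

2.21 (luxury)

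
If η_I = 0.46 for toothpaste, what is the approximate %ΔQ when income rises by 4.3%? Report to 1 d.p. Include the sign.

2.0%

%ΔQ ≈ η × %ΔI = 0.46 × 4.3% = 2.0%.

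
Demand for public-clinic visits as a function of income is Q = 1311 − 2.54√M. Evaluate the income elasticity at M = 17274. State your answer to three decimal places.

At M = 17274: Q = 977.166.
dQ/dM = -2.54/(2√M) = -0.0096629 at this income.
η = (dQ/dM)·(M/Q) = -0.0096629 × (17274/977.166) = -0.171.

-0.171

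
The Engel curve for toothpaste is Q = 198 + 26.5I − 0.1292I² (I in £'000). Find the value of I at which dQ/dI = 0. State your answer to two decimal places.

dQ/dI = 26.5 − 0.2584I.
The good is inferior where dQ/dI < 0. Setting dQ/dI = 0 gives I = 26.5 / 0.2584 = 102.55.

102.55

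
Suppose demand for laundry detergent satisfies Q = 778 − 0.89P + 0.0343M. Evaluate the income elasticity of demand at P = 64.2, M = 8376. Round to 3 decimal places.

At P = 64.2, M = 8376: Q = 1008.159.
Holding P constant, ∂Q/∂M = 0.0343.
η_M = (∂Q/∂M)·(M/Q) = 0.0343 × (8376/1008.159) = 0.285.

0.285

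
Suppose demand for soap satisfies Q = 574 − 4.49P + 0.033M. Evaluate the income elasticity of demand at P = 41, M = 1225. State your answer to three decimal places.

At P = 41, M = 1225: Q = 430.335.
Holding P constant, ∂Q/∂M = 0.033.
η_M = (∂Q/∂M)·(M/Q) = 0.033 × (1225/430.335) = 0.094.

0.094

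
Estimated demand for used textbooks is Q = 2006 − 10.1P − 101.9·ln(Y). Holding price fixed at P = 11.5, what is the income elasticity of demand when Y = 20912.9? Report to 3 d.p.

At P = 11.5, Y = 20912.9: Q = 876.136.
Holding P constant, ∂Q/∂Y = -101.9/Y = -0.00487259.
η_Y = (∂Q/∂Y)·(Y/Q) = -0.00487259 × (20912.9/876.136) = -0.116.

-0.116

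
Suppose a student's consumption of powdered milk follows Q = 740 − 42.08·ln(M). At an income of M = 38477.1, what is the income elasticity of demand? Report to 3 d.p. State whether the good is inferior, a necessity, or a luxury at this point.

-0.142 (inferior good)

At M = 38477.1: Q = 295.727.
dQ/dM = -42.08/M = -0.00109364 at this income.
η = (dQ/dM)·(M/Q) = -0.00109364 × (38477.1/295.727) = -0.142.
Since η < 0, the good is an inferior good.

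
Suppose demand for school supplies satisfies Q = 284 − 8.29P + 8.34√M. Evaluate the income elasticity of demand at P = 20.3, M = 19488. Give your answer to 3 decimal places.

0.455

At P = 20.3, M = 19488: Q = 1279.972.
Holding P constant, ∂Q/∂M = 8.34/(2√M) = 0.0298712.
η_M = (∂Q/∂M)·(M/Q) = 0.0298712 × (19488/1279.972) = 0.455.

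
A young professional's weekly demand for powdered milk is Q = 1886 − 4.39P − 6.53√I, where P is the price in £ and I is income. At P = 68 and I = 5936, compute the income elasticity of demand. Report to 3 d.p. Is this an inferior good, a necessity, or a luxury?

-0.232 (inferior good)

At P = 68, I = 5936: Q = 1084.373.
Holding P constant, ∂Q/∂I = -6.53/(2√I) = -0.0423776.
η_I = (∂Q/∂I)·(I/Q) = -0.0423776 × (5936/1084.373) = -0.232.
Since η < 0, this is an inferior good.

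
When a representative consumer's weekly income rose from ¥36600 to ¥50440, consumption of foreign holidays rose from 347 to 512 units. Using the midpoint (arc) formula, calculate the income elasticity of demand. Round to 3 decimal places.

ΔQ = 512 − 347 = 165; midpoint Q̄ = (347 + 512)/2 = 429.5.
ΔI = 50440 − 36600 = 13840; midpoint Ī = (36600 + 50440)/2 = 43520.
η = (ΔQ/Q̄) ÷ (ΔI/Ī) = (165/429.5) ÷ (13840/43520) = 1.208.

1.208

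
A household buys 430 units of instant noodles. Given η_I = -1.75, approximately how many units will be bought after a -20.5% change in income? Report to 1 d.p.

%ΔQ ≈ η × %ΔI = -1.75 × (-20.5%) = 35.875%.
New Q ≈ 430 × (1 + 0.35875) = 584.3.

584.3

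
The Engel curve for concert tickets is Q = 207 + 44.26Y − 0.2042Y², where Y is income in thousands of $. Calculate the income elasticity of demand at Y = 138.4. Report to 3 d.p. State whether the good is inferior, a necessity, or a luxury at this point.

At Y = 138.4: Q = 2421.2228.
dQ/dY = 44.26 − 0.4084Y = -12.26256.
η = (dQ/dY)·(Y/Q) = -12.26256 × (138.4/2421.2228) = -0.701.
η < 0 ⇒ inferior good.

-0.701 (inferior good)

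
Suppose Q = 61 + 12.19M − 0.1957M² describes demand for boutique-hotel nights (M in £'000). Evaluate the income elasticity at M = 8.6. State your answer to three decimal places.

0.501

At M = 8.6: Q = 151.3600.
dQ/dM = 12.19 − 0.3914M = 8.82396.
η = (dQ/dM)·(M/Q) = 8.82396 × (8.6/151.3600) = 0.501.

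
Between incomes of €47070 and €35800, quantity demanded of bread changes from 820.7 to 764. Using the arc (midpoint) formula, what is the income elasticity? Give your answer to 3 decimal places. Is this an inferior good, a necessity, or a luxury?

ΔQ = 764 − 820.7 = -56.7; midpoint Q̄ = (820.7 + 764)/2 = 792.35.
ΔI = 35800 − 47070 = -11270; midpoint Ī = (47070 + 35800)/2 = 41435.
η = (ΔQ/Q̄) ÷ (ΔI/Ī) = (-56.7/792.35) ÷ (-11270/41435) = 0.263.
0 < η < 1 ⇒ necessity.

0.263 (necessity)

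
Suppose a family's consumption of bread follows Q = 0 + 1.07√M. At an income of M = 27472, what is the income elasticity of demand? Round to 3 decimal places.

0.500

At M = 27472: Q = 177.349.
dQ/dM = 1.07/(2√M) = 0.00322782 at this income.
η = (dQ/dM)·(M/Q) = 0.00322782 × (27472/177.349) = 0.500.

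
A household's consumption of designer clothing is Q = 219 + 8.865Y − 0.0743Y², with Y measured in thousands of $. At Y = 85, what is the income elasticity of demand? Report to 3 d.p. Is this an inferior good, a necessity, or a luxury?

At Y = 85: Q = 435.7075.
dQ/dY = 8.865 − 0.1486Y = -3.76600.
η = (dQ/dY)·(Y/Q) = -3.76600 × (85/435.7075) = -0.735.
η < 0 ⇒ inferior good.

-0.735 (inferior good)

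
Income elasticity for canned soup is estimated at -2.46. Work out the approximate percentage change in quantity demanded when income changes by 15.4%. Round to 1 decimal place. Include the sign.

%ΔQ ≈ η × %ΔI = -2.46 × 15.4% = -37.9%.

-37.9%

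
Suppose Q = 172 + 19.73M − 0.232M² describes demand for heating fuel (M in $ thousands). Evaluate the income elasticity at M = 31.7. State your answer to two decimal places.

0.28

At M = 31.7: Q = 564.3065.
dQ/dM = 19.73 − 0.464M = 5.02120.
η = (dQ/dM)·(M/Q) = 5.02120 × (31.7/564.3065) = 0.28.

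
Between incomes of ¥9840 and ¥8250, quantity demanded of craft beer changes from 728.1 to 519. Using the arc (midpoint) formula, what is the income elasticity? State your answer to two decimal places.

1.91

ΔQ = 519 − 728.1 = -209.1; midpoint Q̄ = (728.1 + 519)/2 = 623.55.
ΔI = 8250 − 9840 = -1590; midpoint Ī = (9840 + 8250)/2 = 9045.
η = (ΔQ/Q̄) ÷ (ΔI/Ī) = (-209.1/623.55) ÷ (-1590/9045) = 1.91.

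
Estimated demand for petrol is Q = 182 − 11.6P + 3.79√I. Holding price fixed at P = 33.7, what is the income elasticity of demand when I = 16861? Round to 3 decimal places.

At P = 33.7, I = 16861: Q = 283.211.
Holding P constant, ∂Q/∂I = 3.79/(2√I) = 0.0145938.
η_I = (∂Q/∂I)·(I/Q) = 0.0145938 × (16861/283.211) = 0.869.

0.869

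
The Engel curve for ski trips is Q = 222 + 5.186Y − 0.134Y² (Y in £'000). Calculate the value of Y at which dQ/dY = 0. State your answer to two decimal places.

dQ/dY = 5.186 − 0.268Y.
The good is inferior where dQ/dY < 0. Setting dQ/dY = 0 gives Y = 5.186 / 0.268 = 19.35.

19.35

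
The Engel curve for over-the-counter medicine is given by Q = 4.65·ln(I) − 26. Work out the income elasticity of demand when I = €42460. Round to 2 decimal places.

0.20

At I = 42460: Q = 23.552.
dQ/dI = 4.65/I = 0.000109515 at this income.
η = (dQ/dI)·(I/Q) = 0.000109515 × (42460/23.552) = 0.20.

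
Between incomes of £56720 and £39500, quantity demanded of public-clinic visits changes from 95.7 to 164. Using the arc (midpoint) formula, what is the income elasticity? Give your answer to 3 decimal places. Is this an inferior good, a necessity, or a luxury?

-1.470 (inferior good)

ΔQ = 164 − 95.7 = 68.3; midpoint Q̄ = (95.7 + 164)/2 = 129.85.
ΔI = 39500 − 56720 = -17220; midpoint Ī = (56720 + 39500)/2 = 48110.
η = (ΔQ/Q̄) ÷ (ΔI/Ī) = (68.3/129.85) ÷ (-17220/48110) = -1.470.
η < 0 ⇒ inferior good.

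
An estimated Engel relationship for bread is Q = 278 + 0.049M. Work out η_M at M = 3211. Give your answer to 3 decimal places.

0.361

At M = 3211: Q = 435.339.
dQ/dM = 0.049.
η = (dQ/dM)·(M/Q) = 0.049 × (3211/435.339) = 0.361.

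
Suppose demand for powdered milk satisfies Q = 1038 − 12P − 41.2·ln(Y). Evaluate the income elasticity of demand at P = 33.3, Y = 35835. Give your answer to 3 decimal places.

-0.200

At P = 33.3, Y = 35835: Q = 206.349.
Holding P constant, ∂Q/∂Y = -41.2/Y = -0.00114971.
η_Y = (∂Q/∂Y)·(Y/Q) = -0.00114971 × (35835/206.349) = -0.200.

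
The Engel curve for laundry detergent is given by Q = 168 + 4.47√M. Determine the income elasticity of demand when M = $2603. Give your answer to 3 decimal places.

At M = 2603: Q = 396.058.
dQ/dM = 4.47/(2√M) = 0.0438067 at this income.
η = (dQ/dM)·(M/Q) = 0.0438067 × (2603/396.058) = 0.288.

0.288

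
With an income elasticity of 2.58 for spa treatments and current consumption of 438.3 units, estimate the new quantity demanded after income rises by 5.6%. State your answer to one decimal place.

%ΔQ ≈ η × %ΔI = 2.58 × 5.6% = 14.448%.
New Q ≈ 438.3 × (1 + 0.14448) = 501.6.

501.6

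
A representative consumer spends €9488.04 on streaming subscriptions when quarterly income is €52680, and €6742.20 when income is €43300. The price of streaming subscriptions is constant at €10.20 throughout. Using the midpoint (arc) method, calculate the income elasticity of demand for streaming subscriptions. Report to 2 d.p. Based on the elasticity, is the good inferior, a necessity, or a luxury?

1.73 (luxury)

With a constant price, Q₁ = 9488.04/10.20 = 930.200 and Q₂ = 6742.20/10.20 = 661.000 (equivalently, work directly with expenditure since P cancels).
Midpoint %ΔQ = (6742.20 − 9488.04)/8115.12 = -0.33836; midpoint %ΔI = (43300 − 52680)/47990 = -0.19546.
η = -0.33836 / -0.19546 = 1.73.
η > 1 ⇒ luxury.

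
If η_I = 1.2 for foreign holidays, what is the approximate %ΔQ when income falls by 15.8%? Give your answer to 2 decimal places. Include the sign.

-18.96%

%ΔQ ≈ η × %ΔI = 1.2 × (-15.8%) = -18.96%.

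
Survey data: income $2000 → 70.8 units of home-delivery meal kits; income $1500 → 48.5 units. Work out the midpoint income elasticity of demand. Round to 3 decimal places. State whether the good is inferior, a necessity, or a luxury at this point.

ΔQ = 48.5 − 70.8 = -22.3; midpoint Q̄ = (70.8 + 48.5)/2 = 59.65.
ΔI = 1500 − 2000 = -500; midpoint Ī = (2000 + 1500)/2 = 1750.
η = (ΔQ/Q̄) ÷ (ΔI/Ī) = (-22.3/59.65) ÷ (-500/1750) = 1.308.
η > 1 ⇒ luxury.

1.308 (luxury)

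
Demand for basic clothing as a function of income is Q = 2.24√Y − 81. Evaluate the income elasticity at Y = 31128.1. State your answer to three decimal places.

At Y = 31128.1: Q = 314.207.
dQ/dY = 2.24/(2√Y) = 0.00634807 at this income.
η = (dQ/dY)·(Y/Q) = 0.00634807 × (31128.1/314.207) = 0.629.

0.629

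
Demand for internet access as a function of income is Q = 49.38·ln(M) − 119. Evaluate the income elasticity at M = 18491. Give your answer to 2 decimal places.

0.13

At M = 18491: Q = 366.160.
dQ/dM = 49.38/M = 0.00267049 at this income.
η = (dQ/dM)·(M/Q) = 0.00267049 × (18491/366.160) = 0.13.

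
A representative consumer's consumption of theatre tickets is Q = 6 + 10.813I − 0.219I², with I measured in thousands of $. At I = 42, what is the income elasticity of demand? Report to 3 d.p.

At I = 42: Q = 73.8300.
dQ/dI = 10.813 − 0.438I = -7.58300.
η = (dQ/dI)·(I/Q) = -7.58300 × (42/73.8300) = -4.314.

-4.314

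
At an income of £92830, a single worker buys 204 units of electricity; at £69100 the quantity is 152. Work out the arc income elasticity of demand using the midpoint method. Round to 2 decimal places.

ΔQ = 152 − 204 = -52; midpoint Q̄ = (204 + 152)/2 = 178.
ΔI = 69100 − 92830 = -23730; midpoint Ī = (92830 + 69100)/2 = 80965.
η = (ΔQ/Q̄) ÷ (ΔI/Ī) = (-52/178) ÷ (-23730/80965) = 1.00.

1.00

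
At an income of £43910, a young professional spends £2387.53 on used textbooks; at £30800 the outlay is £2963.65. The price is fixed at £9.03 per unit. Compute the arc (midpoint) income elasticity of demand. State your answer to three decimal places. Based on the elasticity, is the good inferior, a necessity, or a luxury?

With a constant price, Q₁ = 2387.53/9.03 = 264.400 and Q₂ = 2963.65/9.03 = 328.200 (equivalently, work directly with expenditure since P cancels).
Midpoint %ΔQ = (2963.65 − 2387.53)/2675.59 = 0.21532; midpoint %ΔI = (30800 − 43910)/37355 = -0.35096.
η = 0.21532 / -0.35096 = -0.614.
η < 0 ⇒ inferior good.

-0.614 (inferior good)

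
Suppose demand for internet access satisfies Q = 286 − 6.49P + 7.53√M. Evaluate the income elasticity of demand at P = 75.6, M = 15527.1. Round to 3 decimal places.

0.639

At P = 75.6, M = 15527.1: Q = 733.653.
Holding P constant, ∂Q/∂M = 7.53/(2√M) = 0.0302148.
η_M = (∂Q/∂M)·(M/Q) = 0.0302148 × (15527.1/733.653) = 0.639.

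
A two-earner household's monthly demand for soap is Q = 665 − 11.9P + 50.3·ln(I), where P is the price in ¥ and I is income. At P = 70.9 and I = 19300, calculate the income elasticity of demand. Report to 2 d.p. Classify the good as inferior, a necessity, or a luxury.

At P = 70.9, I = 19300: Q = 317.643.
Holding P constant, ∂Q/∂I = 50.3/I = 0.00260622.
η_I = (∂Q/∂I)·(I/Q) = 0.00260622 × (19300/317.643) = 0.16.
Since 0 < η < 1, this is a necessity.

0.16 (necessity)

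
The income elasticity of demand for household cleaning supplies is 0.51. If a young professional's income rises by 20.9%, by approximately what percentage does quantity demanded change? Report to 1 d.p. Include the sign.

%ΔQ ≈ η × %ΔI = 0.51 × 20.9% = 10.7%.

10.7%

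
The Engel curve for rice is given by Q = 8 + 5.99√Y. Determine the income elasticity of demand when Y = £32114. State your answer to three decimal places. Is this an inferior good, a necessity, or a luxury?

At Y = 32114: Q = 1081.431.
dQ/dY = 5.99/(2√Y) = 0.0167128 at this income.
η = (dQ/dY)·(Y/Q) = 0.0167128 × (32114/1081.431) = 0.496.
Since 0 < η < 1, the good is a necessity.

0.496 (necessity)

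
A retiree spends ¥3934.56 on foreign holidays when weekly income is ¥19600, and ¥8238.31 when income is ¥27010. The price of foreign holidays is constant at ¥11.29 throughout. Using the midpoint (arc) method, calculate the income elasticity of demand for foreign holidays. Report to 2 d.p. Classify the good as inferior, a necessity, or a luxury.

With a constant price, Q₁ = 3934.56/11.29 = 348.500 and Q₂ = 8238.31/11.29 = 729.700 (equivalently, work directly with expenditure since P cancels).
Midpoint %ΔQ = (8238.31 − 3934.56)/6086.44 = 0.70711; midpoint %ΔI = (27010 − 19600)/23305 = 0.31796.
η = 0.70711 / 0.31796 = 2.22.
η > 1 ⇒ luxury.

2.22 (luxury)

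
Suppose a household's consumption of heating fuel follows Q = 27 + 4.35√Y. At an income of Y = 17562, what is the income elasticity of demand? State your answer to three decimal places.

0.478

At Y = 17562: Q = 603.469.
dQ/dY = 4.35/(2√Y) = 0.0164124 at this income.
η = (dQ/dY)·(Y/Q) = 0.0164124 × (17562/603.469) = 0.478.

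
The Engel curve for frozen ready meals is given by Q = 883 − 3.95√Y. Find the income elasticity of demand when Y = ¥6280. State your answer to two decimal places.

At Y = 6280: Q = 569.977.
dQ/dY = -3.95/(2√Y) = -0.0249223 at this income.
η = (dQ/dY)·(Y/Q) = -0.0249223 × (6280/569.977) = -0.27.

-0.27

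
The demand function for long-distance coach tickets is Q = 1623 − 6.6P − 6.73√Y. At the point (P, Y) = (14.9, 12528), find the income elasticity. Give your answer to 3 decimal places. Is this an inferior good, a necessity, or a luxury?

At P = 14.9, Y = 12528: Q = 771.381.
Holding P constant, ∂Q/∂Y = -6.73/(2√Y) = -0.0300638.
η_Y = (∂Q/∂Y)·(Y/Q) = -0.0300638 × (12528/771.381) = -0.488.
Since η < 0, this is an inferior good.

-0.488 (inferior good)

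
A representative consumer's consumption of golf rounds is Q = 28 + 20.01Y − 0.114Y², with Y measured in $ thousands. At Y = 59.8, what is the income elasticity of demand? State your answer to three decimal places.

0.467

At Y = 59.8: Q = 816.9294.
dQ/dY = 20.01 − 0.228Y = 6.37560.
η = (dQ/dY)·(Y/Q) = 6.37560 × (59.8/816.9294) = 0.467.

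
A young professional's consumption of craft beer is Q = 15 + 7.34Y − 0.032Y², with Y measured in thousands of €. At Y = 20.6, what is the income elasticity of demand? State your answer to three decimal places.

0.813

At Y = 20.6: Q = 152.6245.
dQ/dY = 7.34 − 0.064Y = 6.02160.
η = (dQ/dY)·(Y/Q) = 6.02160 × (20.6/152.6245) = 0.813.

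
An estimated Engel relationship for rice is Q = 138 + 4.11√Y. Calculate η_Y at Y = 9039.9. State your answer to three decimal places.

0.370

At Y = 9039.9: Q = 528.772.
dQ/dY = 4.11/(2√Y) = 0.0216137 at this income.
η = (dQ/dY)·(Y/Q) = 0.0216137 × (9039.9/528.772) = 0.370.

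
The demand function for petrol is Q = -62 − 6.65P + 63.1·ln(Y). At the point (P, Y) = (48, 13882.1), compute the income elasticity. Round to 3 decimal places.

0.286

At P = 48, Y = 13882.1: Q = 220.670.
Holding P constant, ∂Q/∂Y = 63.1/Y = 0.00454542.
η_Y = (∂Q/∂Y)·(Y/Q) = 0.00454542 × (13882.1/220.670) = 0.286.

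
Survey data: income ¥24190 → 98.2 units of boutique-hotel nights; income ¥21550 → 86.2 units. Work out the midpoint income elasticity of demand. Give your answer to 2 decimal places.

ΔQ = 86.2 − 98.2 = -12; midpoint Q̄ = (98.2 + 86.2)/2 = 92.2.
ΔI = 21550 − 24190 = -2640; midpoint Ī = (24190 + 21550)/2 = 22870.
η = (ΔQ/Q̄) ÷ (ΔI/Ī) = (-12/92.2) ÷ (-2640/22870) = 1.13.

1.13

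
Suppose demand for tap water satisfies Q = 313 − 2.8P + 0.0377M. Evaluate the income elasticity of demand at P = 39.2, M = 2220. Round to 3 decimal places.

0.292

At P = 39.2, M = 2220: Q = 286.934.
Holding P constant, ∂Q/∂M = 0.0377.
η_M = (∂Q/∂M)·(M/Q) = 0.0377 × (2220/286.934) = 0.292.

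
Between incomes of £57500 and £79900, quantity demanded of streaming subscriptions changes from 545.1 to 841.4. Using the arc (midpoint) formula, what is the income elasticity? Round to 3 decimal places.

ΔQ = 841.4 − 545.1 = 296.3; midpoint Q̄ = (545.1 + 841.4)/2 = 693.25.
ΔI = 79900 − 57500 = 22400; midpoint Ī = (57500 + 79900)/2 = 68700.
η = (ΔQ/Q̄) ÷ (ΔI/Ī) = (296.3/693.25) ÷ (22400/68700) = 1.311.

1.311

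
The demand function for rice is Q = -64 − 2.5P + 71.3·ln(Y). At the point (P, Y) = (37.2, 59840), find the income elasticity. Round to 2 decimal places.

At P = 37.2, Y = 59840: Q = 627.259.
Holding P constant, ∂Q/∂Y = 71.3/Y = 0.00119151.
η_Y = (∂Q/∂Y)·(Y/Q) = 0.00119151 × (59840/627.259) = 0.11.

0.11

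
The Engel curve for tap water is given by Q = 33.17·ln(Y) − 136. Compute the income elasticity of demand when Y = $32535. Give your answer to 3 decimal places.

0.159

At Y = 32535: Q = 208.639.
dQ/dY = 33.17/Y = 0.00101952 at this income.
η = (dQ/dY)·(Y/Q) = 0.00101952 × (32535/208.639) = 0.159.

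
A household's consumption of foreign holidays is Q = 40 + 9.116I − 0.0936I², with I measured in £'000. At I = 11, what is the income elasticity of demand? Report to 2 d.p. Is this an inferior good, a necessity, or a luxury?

At I = 11: Q = 128.9504.
dQ/dI = 9.116 − 0.1872I = 7.05680.
η = (dQ/dI)·(I/Q) = 7.05680 × (11/128.9504) = 0.60.
0 < η < 1 ⇒ necessity.

0.60 (necessity)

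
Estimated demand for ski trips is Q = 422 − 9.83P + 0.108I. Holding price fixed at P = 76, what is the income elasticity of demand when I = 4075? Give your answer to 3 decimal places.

3.826

At P = 76, I = 4075: Q = 115.020.
Holding P constant, ∂Q/∂I = 0.108.
η_I = (∂Q/∂I)·(I/Q) = 0.108 × (4075/115.020) = 3.826.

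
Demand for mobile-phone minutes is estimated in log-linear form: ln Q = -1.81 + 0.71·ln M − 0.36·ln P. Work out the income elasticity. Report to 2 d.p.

In a log-linear demand, the coefficient on ln M is the income elasticity.
So η = 0.71.

0.71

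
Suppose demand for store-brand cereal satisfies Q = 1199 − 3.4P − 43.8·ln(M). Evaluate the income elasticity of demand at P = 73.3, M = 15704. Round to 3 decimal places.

-0.083

At P = 73.3, M = 15704: Q = 526.599.
Holding P constant, ∂Q/∂M = -43.8/M = -0.0027891.
η_M = (∂Q/∂M)·(M/Q) = -0.0027891 × (15704/526.599) = -0.083.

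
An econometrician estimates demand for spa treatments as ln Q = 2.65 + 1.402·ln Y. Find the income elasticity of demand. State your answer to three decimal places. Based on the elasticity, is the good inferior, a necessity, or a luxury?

In a log-linear demand, the coefficient on ln Y is the income elasticity.
So η = 1.402.
η > 1 ⇒ luxury.

1.402 (luxury)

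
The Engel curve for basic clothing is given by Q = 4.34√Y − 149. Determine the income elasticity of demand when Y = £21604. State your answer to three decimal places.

0.652

At Y = 21604: Q = 488.906.
dQ/dY = 4.34/(2√Y) = 0.0147636 at this income.
η = (dQ/dY)·(Y/Q) = 0.0147636 × (21604/488.906) = 0.652.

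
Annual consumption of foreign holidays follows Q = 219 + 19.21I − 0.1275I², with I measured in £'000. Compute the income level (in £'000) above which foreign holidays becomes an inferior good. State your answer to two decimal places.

dQ/dI = 19.21 − 0.255I.
The good is inferior where dQ/dI < 0. Setting dQ/dI = 0 gives I = 19.21 / 0.255 = 75.33.

75.33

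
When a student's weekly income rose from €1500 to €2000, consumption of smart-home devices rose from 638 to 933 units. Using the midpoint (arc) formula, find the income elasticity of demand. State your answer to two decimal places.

ΔQ = 933 − 638 = 295; midpoint Q̄ = (638 + 933)/2 = 785.5.
ΔI = 2000 − 1500 = 500; midpoint Ī = (1500 + 2000)/2 = 1750.
η = (ΔQ/Q̄) ÷ (ΔI/Ī) = (295/785.5) ÷ (500/1750) = 1.31.

1.31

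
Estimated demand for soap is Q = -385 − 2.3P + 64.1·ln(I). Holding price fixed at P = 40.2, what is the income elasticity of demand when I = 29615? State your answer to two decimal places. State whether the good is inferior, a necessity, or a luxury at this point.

0.35 (necessity)

At P = 40.2, I = 29615: Q = 182.516.
Holding P constant, ∂Q/∂I = 64.1/I = 0.00216444.
η_I = (∂Q/∂I)·(I/Q) = 0.00216444 × (29615/182.516) = 0.35.
Since 0 < η < 1, this is a necessity.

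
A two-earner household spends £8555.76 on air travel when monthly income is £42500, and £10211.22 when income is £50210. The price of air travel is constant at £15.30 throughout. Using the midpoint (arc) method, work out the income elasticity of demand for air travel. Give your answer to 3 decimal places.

1.061

With a constant price, Q₁ = 8555.76/15.30 = 559.200 and Q₂ = 10211.22/15.30 = 667.400 (equivalently, work directly with expenditure since P cancels).
Midpoint %ΔQ = (10211.22 − 8555.76)/9383.49 = 0.17642; midpoint %ΔI = (50210 − 42500)/46355 = 0.16633.
η = 0.17642 / 0.16633 = 1.061.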